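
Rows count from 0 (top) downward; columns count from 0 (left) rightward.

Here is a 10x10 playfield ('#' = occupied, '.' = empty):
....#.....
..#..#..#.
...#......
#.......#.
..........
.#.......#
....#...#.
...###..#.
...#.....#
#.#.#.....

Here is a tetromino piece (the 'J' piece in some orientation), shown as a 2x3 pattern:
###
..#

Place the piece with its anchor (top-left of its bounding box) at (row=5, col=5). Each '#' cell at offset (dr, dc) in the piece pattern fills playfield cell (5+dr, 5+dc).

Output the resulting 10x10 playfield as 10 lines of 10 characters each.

Answer: ....#.....
..#..#..#.
...#......
#.......#.
..........
.#...###.#
....#..##.
...###..#.
...#.....#
#.#.#.....

Derivation:
Fill (5+0,5+0) = (5,5)
Fill (5+0,5+1) = (5,6)
Fill (5+0,5+2) = (5,7)
Fill (5+1,5+2) = (6,7)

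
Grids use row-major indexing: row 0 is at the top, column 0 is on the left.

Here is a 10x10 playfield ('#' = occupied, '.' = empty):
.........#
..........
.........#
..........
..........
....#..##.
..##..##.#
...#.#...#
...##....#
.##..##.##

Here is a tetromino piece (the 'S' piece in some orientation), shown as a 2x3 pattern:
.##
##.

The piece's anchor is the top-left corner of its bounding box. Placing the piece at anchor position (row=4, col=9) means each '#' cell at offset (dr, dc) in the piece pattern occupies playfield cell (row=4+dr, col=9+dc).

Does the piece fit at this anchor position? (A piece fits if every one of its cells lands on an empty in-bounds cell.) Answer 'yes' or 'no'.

Check each piece cell at anchor (4, 9):
  offset (0,1) -> (4,10): out of bounds -> FAIL
  offset (0,2) -> (4,11): out of bounds -> FAIL
  offset (1,0) -> (5,9): empty -> OK
  offset (1,1) -> (5,10): out of bounds -> FAIL
All cells valid: no

Answer: no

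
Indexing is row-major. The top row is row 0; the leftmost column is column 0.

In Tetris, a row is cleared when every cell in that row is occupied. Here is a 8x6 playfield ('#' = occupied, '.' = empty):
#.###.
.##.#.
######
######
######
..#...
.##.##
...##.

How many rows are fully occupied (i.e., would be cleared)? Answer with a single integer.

Answer: 3

Derivation:
Check each row:
  row 0: 2 empty cells -> not full
  row 1: 3 empty cells -> not full
  row 2: 0 empty cells -> FULL (clear)
  row 3: 0 empty cells -> FULL (clear)
  row 4: 0 empty cells -> FULL (clear)
  row 5: 5 empty cells -> not full
  row 6: 2 empty cells -> not full
  row 7: 4 empty cells -> not full
Total rows cleared: 3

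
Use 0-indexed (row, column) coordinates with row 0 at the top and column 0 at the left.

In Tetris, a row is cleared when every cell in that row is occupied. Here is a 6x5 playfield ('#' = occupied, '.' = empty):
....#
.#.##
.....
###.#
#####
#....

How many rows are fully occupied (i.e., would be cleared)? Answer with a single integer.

Answer: 1

Derivation:
Check each row:
  row 0: 4 empty cells -> not full
  row 1: 2 empty cells -> not full
  row 2: 5 empty cells -> not full
  row 3: 1 empty cell -> not full
  row 4: 0 empty cells -> FULL (clear)
  row 5: 4 empty cells -> not full
Total rows cleared: 1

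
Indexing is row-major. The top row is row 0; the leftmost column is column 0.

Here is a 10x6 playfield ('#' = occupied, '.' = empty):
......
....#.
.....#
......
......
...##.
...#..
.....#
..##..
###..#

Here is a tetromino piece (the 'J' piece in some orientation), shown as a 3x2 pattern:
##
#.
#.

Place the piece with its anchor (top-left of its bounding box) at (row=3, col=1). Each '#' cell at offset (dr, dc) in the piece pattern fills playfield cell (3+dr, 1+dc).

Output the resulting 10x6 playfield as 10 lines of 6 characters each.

Fill (3+0,1+0) = (3,1)
Fill (3+0,1+1) = (3,2)
Fill (3+1,1+0) = (4,1)
Fill (3+2,1+0) = (5,1)

Answer: ......
....#.
.....#
.##...
.#....
.#.##.
...#..
.....#
..##..
###..#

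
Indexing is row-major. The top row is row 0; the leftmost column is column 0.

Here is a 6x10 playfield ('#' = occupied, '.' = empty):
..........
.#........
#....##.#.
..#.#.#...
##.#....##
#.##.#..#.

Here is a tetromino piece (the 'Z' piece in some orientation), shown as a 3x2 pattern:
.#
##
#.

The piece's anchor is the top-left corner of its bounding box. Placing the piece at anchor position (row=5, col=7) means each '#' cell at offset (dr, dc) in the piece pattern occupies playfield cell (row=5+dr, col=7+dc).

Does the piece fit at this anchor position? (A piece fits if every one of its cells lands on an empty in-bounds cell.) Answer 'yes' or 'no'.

Answer: no

Derivation:
Check each piece cell at anchor (5, 7):
  offset (0,1) -> (5,8): occupied ('#') -> FAIL
  offset (1,0) -> (6,7): out of bounds -> FAIL
  offset (1,1) -> (6,8): out of bounds -> FAIL
  offset (2,0) -> (7,7): out of bounds -> FAIL
All cells valid: no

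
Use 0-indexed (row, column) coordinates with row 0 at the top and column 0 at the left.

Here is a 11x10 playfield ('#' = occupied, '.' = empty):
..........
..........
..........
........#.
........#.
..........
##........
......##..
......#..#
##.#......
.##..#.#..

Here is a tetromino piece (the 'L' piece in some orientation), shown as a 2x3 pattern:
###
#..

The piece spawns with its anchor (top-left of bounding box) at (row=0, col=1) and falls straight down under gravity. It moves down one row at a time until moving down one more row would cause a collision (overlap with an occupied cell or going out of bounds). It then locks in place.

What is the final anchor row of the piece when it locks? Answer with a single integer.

Spawn at (row=0, col=1). Try each row:
  row 0: fits
  row 1: fits
  row 2: fits
  row 3: fits
  row 4: fits
  row 5: blocked -> lock at row 4

Answer: 4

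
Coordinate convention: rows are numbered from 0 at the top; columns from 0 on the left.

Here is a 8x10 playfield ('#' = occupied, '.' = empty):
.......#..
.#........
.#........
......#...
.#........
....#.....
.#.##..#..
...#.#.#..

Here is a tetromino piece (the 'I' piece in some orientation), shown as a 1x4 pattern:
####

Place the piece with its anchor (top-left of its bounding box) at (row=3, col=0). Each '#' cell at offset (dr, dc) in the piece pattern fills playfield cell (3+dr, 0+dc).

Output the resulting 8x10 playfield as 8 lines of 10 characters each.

Answer: .......#..
.#........
.#........
####..#...
.#........
....#.....
.#.##..#..
...#.#.#..

Derivation:
Fill (3+0,0+0) = (3,0)
Fill (3+0,0+1) = (3,1)
Fill (3+0,0+2) = (3,2)
Fill (3+0,0+3) = (3,3)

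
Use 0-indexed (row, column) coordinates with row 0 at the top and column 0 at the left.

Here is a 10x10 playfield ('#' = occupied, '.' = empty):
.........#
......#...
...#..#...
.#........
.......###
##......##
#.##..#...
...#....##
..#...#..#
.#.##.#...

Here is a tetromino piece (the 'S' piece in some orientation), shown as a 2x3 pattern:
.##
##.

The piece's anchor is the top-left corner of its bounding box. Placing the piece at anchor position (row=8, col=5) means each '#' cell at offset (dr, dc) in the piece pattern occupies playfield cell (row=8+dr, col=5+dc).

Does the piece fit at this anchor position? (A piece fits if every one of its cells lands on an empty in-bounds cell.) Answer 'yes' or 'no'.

Answer: no

Derivation:
Check each piece cell at anchor (8, 5):
  offset (0,1) -> (8,6): occupied ('#') -> FAIL
  offset (0,2) -> (8,7): empty -> OK
  offset (1,0) -> (9,5): empty -> OK
  offset (1,1) -> (9,6): occupied ('#') -> FAIL
All cells valid: no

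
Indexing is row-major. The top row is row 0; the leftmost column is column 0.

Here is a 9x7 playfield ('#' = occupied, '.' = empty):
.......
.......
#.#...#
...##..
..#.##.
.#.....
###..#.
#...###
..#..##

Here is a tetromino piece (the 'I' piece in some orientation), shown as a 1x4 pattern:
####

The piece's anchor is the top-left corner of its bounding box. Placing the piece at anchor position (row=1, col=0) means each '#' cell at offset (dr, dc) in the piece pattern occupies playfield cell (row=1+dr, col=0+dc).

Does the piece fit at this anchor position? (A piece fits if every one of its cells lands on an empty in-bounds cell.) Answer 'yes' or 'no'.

Answer: yes

Derivation:
Check each piece cell at anchor (1, 0):
  offset (0,0) -> (1,0): empty -> OK
  offset (0,1) -> (1,1): empty -> OK
  offset (0,2) -> (1,2): empty -> OK
  offset (0,3) -> (1,3): empty -> OK
All cells valid: yes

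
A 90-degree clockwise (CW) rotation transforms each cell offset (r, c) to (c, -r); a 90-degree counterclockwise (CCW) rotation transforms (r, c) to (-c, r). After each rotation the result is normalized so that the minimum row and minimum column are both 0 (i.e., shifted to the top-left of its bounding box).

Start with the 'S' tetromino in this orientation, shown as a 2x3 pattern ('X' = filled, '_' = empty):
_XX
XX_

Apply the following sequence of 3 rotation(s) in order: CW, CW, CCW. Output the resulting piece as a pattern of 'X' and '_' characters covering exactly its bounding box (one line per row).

Answer: X_
XX
_X

Derivation:
Start:
_XX
XX_
After rotation 1 (CW):
X_
XX
_X
After rotation 2 (CW):
_XX
XX_
After rotation 3 (CCW):
X_
XX
_X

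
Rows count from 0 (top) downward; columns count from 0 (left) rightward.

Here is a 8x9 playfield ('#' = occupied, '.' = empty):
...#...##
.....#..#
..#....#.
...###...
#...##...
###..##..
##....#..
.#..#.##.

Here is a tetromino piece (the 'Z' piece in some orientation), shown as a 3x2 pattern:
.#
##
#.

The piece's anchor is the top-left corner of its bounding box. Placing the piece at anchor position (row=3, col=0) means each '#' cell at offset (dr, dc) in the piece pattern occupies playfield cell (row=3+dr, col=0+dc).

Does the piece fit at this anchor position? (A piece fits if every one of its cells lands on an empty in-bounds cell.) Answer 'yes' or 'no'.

Check each piece cell at anchor (3, 0):
  offset (0,1) -> (3,1): empty -> OK
  offset (1,0) -> (4,0): occupied ('#') -> FAIL
  offset (1,1) -> (4,1): empty -> OK
  offset (2,0) -> (5,0): occupied ('#') -> FAIL
All cells valid: no

Answer: no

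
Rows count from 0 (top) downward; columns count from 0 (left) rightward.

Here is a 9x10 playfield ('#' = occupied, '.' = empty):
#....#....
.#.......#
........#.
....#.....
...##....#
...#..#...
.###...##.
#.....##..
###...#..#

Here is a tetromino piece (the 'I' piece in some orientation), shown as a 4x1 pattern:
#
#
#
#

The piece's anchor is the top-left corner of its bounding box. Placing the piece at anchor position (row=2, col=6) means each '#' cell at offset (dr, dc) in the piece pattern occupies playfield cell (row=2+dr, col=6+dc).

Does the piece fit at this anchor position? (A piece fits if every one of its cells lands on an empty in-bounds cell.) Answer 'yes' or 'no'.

Check each piece cell at anchor (2, 6):
  offset (0,0) -> (2,6): empty -> OK
  offset (1,0) -> (3,6): empty -> OK
  offset (2,0) -> (4,6): empty -> OK
  offset (3,0) -> (5,6): occupied ('#') -> FAIL
All cells valid: no

Answer: no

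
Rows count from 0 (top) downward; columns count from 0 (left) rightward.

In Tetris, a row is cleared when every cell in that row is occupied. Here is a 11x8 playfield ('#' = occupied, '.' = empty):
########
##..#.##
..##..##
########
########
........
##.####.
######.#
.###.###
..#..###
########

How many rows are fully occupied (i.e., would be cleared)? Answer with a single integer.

Check each row:
  row 0: 0 empty cells -> FULL (clear)
  row 1: 3 empty cells -> not full
  row 2: 4 empty cells -> not full
  row 3: 0 empty cells -> FULL (clear)
  row 4: 0 empty cells -> FULL (clear)
  row 5: 8 empty cells -> not full
  row 6: 2 empty cells -> not full
  row 7: 1 empty cell -> not full
  row 8: 2 empty cells -> not full
  row 9: 4 empty cells -> not full
  row 10: 0 empty cells -> FULL (clear)
Total rows cleared: 4

Answer: 4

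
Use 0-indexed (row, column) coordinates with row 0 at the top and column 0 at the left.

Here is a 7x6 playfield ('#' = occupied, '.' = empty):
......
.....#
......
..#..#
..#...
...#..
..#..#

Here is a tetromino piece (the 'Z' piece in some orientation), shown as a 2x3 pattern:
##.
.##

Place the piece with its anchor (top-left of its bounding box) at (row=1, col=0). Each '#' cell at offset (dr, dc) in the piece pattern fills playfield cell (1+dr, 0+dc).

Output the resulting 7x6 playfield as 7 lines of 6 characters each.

Answer: ......
##...#
.##...
..#..#
..#...
...#..
..#..#

Derivation:
Fill (1+0,0+0) = (1,0)
Fill (1+0,0+1) = (1,1)
Fill (1+1,0+1) = (2,1)
Fill (1+1,0+2) = (2,2)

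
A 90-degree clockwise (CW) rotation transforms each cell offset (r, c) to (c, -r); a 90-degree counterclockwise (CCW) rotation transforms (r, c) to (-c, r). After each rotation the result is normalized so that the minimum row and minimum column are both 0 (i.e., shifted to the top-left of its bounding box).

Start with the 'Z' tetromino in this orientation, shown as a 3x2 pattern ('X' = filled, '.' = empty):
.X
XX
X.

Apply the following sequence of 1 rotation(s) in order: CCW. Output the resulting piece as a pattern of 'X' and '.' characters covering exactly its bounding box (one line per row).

Answer: XX.
.XX

Derivation:
Start:
.X
XX
X.
After rotation 1 (CCW):
XX.
.XX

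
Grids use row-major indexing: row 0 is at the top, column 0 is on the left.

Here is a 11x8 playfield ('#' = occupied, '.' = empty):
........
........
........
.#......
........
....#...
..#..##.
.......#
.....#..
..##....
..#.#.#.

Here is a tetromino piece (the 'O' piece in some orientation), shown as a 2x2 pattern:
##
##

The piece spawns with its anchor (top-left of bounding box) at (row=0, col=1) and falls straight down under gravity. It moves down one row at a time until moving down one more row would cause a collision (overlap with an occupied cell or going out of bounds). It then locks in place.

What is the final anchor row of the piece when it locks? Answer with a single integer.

Spawn at (row=0, col=1). Try each row:
  row 0: fits
  row 1: fits
  row 2: blocked -> lock at row 1

Answer: 1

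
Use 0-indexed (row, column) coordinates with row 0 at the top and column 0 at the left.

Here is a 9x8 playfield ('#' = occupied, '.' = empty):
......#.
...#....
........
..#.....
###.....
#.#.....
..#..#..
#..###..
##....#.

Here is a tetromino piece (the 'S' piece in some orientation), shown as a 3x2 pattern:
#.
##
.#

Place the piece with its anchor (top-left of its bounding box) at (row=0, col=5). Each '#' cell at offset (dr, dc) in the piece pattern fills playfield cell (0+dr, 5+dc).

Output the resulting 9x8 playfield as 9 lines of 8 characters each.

Answer: .....##.
...#.##.
......#.
..#.....
###.....
#.#.....
..#..#..
#..###..
##....#.

Derivation:
Fill (0+0,5+0) = (0,5)
Fill (0+1,5+0) = (1,5)
Fill (0+1,5+1) = (1,6)
Fill (0+2,5+1) = (2,6)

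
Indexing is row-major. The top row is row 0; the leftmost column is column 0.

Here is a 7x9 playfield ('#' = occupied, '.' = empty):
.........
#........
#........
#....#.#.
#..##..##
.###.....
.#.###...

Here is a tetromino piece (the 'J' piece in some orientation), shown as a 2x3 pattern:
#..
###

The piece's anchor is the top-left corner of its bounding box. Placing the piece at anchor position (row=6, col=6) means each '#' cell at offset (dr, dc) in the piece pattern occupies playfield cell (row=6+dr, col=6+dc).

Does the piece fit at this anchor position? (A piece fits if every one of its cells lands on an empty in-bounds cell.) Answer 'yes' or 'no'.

Check each piece cell at anchor (6, 6):
  offset (0,0) -> (6,6): empty -> OK
  offset (1,0) -> (7,6): out of bounds -> FAIL
  offset (1,1) -> (7,7): out of bounds -> FAIL
  offset (1,2) -> (7,8): out of bounds -> FAIL
All cells valid: no

Answer: no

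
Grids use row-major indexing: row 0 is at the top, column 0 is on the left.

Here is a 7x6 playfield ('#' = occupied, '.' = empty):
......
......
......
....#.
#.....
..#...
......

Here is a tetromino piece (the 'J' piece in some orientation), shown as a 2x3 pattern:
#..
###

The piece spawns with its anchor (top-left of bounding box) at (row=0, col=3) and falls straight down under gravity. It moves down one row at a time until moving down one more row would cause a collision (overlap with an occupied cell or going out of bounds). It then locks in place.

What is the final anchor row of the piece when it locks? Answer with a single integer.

Spawn at (row=0, col=3). Try each row:
  row 0: fits
  row 1: fits
  row 2: blocked -> lock at row 1

Answer: 1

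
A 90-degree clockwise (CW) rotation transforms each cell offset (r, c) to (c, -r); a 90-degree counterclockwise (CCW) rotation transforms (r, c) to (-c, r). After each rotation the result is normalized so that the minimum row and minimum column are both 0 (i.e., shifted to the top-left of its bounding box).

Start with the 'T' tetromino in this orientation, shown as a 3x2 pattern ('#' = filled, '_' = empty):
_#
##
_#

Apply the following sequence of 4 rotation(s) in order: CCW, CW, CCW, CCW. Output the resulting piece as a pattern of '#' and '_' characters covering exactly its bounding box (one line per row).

Start:
_#
##
_#
After rotation 1 (CCW):
###
_#_
After rotation 2 (CW):
_#
##
_#
After rotation 3 (CCW):
###
_#_
After rotation 4 (CCW):
#_
##
#_

Answer: #_
##
#_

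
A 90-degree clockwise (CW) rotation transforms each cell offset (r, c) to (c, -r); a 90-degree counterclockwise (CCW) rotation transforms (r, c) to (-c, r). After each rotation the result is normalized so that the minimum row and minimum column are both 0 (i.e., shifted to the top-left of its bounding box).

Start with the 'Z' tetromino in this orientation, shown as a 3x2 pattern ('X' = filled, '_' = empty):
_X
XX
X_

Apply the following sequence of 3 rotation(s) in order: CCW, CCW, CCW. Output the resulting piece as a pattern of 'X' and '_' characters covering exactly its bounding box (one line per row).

Answer: XX_
_XX

Derivation:
Start:
_X
XX
X_
After rotation 1 (CCW):
XX_
_XX
After rotation 2 (CCW):
_X
XX
X_
After rotation 3 (CCW):
XX_
_XX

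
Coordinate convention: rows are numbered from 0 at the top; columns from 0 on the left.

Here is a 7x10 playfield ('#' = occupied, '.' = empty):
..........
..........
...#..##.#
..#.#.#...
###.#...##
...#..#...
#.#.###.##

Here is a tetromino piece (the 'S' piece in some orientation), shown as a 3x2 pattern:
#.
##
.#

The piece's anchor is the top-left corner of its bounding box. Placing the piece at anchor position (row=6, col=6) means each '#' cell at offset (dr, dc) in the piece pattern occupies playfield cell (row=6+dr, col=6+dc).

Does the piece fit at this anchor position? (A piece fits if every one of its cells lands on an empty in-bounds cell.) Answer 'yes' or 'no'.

Answer: no

Derivation:
Check each piece cell at anchor (6, 6):
  offset (0,0) -> (6,6): occupied ('#') -> FAIL
  offset (1,0) -> (7,6): out of bounds -> FAIL
  offset (1,1) -> (7,7): out of bounds -> FAIL
  offset (2,1) -> (8,7): out of bounds -> FAIL
All cells valid: no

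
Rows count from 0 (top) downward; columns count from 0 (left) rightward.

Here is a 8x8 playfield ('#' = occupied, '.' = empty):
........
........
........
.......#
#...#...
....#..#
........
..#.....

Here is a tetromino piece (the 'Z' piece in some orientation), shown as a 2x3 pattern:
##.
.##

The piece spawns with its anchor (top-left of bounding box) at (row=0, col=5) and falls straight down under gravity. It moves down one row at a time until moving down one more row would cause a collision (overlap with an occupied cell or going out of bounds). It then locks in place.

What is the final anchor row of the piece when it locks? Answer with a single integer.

Spawn at (row=0, col=5). Try each row:
  row 0: fits
  row 1: fits
  row 2: blocked -> lock at row 1

Answer: 1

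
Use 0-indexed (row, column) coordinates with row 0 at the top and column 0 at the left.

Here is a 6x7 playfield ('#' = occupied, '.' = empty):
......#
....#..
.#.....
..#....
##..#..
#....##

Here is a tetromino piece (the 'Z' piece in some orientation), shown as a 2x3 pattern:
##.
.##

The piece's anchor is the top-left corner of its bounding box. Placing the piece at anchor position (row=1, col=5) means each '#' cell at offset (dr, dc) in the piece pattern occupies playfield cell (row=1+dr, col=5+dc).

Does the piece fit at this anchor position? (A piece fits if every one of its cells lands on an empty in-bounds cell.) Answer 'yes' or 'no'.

Answer: no

Derivation:
Check each piece cell at anchor (1, 5):
  offset (0,0) -> (1,5): empty -> OK
  offset (0,1) -> (1,6): empty -> OK
  offset (1,1) -> (2,6): empty -> OK
  offset (1,2) -> (2,7): out of bounds -> FAIL
All cells valid: no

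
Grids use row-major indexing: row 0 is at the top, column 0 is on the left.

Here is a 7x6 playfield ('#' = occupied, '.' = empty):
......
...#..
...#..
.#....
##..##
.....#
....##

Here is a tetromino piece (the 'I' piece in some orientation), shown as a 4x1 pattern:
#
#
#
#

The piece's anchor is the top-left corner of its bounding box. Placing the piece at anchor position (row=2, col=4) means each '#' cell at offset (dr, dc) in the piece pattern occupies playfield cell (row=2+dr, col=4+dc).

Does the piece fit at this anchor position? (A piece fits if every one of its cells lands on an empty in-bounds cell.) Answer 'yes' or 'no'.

Check each piece cell at anchor (2, 4):
  offset (0,0) -> (2,4): empty -> OK
  offset (1,0) -> (3,4): empty -> OK
  offset (2,0) -> (4,4): occupied ('#') -> FAIL
  offset (3,0) -> (5,4): empty -> OK
All cells valid: no

Answer: no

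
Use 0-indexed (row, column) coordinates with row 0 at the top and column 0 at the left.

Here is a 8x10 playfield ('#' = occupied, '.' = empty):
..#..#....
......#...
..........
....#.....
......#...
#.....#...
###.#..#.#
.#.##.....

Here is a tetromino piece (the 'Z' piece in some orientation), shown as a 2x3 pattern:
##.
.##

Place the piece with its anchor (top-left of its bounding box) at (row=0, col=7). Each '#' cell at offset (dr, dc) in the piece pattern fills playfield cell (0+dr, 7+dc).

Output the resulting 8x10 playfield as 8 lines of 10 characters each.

Answer: ..#..#.##.
......#.##
..........
....#.....
......#...
#.....#...
###.#..#.#
.#.##.....

Derivation:
Fill (0+0,7+0) = (0,7)
Fill (0+0,7+1) = (0,8)
Fill (0+1,7+1) = (1,8)
Fill (0+1,7+2) = (1,9)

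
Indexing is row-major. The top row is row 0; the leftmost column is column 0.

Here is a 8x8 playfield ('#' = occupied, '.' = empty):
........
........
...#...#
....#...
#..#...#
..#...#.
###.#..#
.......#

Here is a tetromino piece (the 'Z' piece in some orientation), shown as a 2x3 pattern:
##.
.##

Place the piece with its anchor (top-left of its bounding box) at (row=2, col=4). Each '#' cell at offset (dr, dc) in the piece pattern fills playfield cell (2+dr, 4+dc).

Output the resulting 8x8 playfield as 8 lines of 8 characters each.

Fill (2+0,4+0) = (2,4)
Fill (2+0,4+1) = (2,5)
Fill (2+1,4+1) = (3,5)
Fill (2+1,4+2) = (3,6)

Answer: ........
........
...###.#
....###.
#..#...#
..#...#.
###.#..#
.......#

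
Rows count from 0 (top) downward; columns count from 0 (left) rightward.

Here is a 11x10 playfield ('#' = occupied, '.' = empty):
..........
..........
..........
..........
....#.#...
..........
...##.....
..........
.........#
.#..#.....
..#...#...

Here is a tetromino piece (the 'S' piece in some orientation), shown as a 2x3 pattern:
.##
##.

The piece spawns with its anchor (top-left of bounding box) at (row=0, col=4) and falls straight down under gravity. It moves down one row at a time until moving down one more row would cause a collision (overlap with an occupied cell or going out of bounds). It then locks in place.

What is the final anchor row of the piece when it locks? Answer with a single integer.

Spawn at (row=0, col=4). Try each row:
  row 0: fits
  row 1: fits
  row 2: fits
  row 3: blocked -> lock at row 2

Answer: 2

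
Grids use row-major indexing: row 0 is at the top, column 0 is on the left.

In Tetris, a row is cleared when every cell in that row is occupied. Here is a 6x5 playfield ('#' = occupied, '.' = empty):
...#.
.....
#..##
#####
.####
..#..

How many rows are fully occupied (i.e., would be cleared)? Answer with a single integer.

Check each row:
  row 0: 4 empty cells -> not full
  row 1: 5 empty cells -> not full
  row 2: 2 empty cells -> not full
  row 3: 0 empty cells -> FULL (clear)
  row 4: 1 empty cell -> not full
  row 5: 4 empty cells -> not full
Total rows cleared: 1

Answer: 1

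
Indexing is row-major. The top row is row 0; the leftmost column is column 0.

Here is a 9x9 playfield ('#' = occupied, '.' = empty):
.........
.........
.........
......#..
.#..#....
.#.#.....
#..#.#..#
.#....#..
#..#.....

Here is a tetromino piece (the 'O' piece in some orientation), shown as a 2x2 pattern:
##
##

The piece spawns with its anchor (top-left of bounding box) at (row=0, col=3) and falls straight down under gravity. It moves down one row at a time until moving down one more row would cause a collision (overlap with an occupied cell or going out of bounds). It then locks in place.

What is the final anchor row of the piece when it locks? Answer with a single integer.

Answer: 2

Derivation:
Spawn at (row=0, col=3). Try each row:
  row 0: fits
  row 1: fits
  row 2: fits
  row 3: blocked -> lock at row 2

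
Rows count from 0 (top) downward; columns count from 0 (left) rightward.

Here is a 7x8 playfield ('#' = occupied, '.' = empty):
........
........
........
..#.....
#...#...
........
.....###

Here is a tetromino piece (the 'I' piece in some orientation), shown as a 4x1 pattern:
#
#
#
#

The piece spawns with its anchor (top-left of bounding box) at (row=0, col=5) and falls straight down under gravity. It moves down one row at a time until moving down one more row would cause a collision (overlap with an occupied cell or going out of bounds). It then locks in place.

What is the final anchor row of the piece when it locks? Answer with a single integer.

Spawn at (row=0, col=5). Try each row:
  row 0: fits
  row 1: fits
  row 2: fits
  row 3: blocked -> lock at row 2

Answer: 2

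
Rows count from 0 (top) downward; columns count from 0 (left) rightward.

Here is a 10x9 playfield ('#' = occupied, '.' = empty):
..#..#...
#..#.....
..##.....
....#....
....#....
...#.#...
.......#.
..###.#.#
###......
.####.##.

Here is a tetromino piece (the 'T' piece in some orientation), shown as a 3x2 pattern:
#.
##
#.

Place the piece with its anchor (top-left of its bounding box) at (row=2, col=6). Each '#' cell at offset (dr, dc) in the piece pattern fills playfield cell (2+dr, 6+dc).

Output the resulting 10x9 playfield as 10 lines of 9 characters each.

Fill (2+0,6+0) = (2,6)
Fill (2+1,6+0) = (3,6)
Fill (2+1,6+1) = (3,7)
Fill (2+2,6+0) = (4,6)

Answer: ..#..#...
#..#.....
..##..#..
....#.##.
....#.#..
...#.#...
.......#.
..###.#.#
###......
.####.##.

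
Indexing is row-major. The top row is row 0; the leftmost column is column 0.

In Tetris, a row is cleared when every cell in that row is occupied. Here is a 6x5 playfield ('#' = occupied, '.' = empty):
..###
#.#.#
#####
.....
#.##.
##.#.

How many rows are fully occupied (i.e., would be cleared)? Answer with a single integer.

Answer: 1

Derivation:
Check each row:
  row 0: 2 empty cells -> not full
  row 1: 2 empty cells -> not full
  row 2: 0 empty cells -> FULL (clear)
  row 3: 5 empty cells -> not full
  row 4: 2 empty cells -> not full
  row 5: 2 empty cells -> not full
Total rows cleared: 1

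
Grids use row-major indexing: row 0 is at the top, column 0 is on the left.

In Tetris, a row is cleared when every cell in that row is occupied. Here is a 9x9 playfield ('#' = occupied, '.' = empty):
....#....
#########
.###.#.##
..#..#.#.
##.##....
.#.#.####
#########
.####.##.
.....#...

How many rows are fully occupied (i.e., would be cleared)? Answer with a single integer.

Check each row:
  row 0: 8 empty cells -> not full
  row 1: 0 empty cells -> FULL (clear)
  row 2: 3 empty cells -> not full
  row 3: 6 empty cells -> not full
  row 4: 5 empty cells -> not full
  row 5: 3 empty cells -> not full
  row 6: 0 empty cells -> FULL (clear)
  row 7: 3 empty cells -> not full
  row 8: 8 empty cells -> not full
Total rows cleared: 2

Answer: 2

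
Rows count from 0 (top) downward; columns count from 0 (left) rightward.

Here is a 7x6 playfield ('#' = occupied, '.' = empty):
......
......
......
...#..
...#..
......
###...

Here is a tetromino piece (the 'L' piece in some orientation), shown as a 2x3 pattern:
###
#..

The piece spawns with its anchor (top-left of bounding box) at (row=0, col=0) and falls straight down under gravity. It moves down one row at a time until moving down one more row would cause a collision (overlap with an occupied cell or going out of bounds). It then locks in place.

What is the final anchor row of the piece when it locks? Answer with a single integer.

Spawn at (row=0, col=0). Try each row:
  row 0: fits
  row 1: fits
  row 2: fits
  row 3: fits
  row 4: fits
  row 5: blocked -> lock at row 4

Answer: 4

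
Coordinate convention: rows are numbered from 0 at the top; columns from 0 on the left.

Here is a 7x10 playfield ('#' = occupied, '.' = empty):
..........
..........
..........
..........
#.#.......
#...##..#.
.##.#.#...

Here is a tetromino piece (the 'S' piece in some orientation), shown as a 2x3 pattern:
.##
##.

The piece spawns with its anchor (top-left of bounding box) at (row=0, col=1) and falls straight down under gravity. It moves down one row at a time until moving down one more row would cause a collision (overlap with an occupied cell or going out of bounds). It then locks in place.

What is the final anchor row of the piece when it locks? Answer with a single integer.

Spawn at (row=0, col=1). Try each row:
  row 0: fits
  row 1: fits
  row 2: fits
  row 3: blocked -> lock at row 2

Answer: 2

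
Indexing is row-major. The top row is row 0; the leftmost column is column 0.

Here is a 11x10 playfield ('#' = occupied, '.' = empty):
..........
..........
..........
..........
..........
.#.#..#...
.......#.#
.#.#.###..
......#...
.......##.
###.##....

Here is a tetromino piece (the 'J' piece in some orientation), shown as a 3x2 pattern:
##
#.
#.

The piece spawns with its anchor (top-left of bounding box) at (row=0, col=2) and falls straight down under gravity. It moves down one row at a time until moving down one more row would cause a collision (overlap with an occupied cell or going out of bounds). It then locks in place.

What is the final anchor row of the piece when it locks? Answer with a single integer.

Spawn at (row=0, col=2). Try each row:
  row 0: fits
  row 1: fits
  row 2: fits
  row 3: fits
  row 4: fits
  row 5: blocked -> lock at row 4

Answer: 4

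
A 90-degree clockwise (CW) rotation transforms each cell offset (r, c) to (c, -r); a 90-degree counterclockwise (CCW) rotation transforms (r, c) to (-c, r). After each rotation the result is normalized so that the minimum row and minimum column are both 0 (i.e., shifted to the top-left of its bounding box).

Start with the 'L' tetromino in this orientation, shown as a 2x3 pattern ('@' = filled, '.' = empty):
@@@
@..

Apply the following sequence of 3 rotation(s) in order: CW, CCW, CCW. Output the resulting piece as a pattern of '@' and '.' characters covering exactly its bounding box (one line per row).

Answer: @.
@.
@@

Derivation:
Start:
@@@
@..
After rotation 1 (CW):
@@
.@
.@
After rotation 2 (CCW):
@@@
@..
After rotation 3 (CCW):
@.
@.
@@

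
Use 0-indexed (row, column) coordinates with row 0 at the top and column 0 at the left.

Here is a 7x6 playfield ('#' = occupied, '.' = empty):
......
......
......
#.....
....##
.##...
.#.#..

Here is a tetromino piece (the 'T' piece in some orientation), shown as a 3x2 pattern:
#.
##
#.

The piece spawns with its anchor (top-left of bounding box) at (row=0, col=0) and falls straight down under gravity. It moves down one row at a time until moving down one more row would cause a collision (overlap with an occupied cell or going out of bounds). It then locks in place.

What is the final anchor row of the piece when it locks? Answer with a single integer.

Spawn at (row=0, col=0). Try each row:
  row 0: fits
  row 1: blocked -> lock at row 0

Answer: 0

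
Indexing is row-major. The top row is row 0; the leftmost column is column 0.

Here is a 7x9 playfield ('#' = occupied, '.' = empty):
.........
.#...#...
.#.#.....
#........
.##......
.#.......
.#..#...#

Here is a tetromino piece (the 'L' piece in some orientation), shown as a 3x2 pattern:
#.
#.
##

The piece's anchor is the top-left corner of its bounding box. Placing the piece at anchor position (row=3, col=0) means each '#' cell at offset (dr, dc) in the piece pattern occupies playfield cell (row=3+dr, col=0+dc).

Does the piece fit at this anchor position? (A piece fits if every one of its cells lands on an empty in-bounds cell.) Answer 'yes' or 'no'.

Check each piece cell at anchor (3, 0):
  offset (0,0) -> (3,0): occupied ('#') -> FAIL
  offset (1,0) -> (4,0): empty -> OK
  offset (2,0) -> (5,0): empty -> OK
  offset (2,1) -> (5,1): occupied ('#') -> FAIL
All cells valid: no

Answer: no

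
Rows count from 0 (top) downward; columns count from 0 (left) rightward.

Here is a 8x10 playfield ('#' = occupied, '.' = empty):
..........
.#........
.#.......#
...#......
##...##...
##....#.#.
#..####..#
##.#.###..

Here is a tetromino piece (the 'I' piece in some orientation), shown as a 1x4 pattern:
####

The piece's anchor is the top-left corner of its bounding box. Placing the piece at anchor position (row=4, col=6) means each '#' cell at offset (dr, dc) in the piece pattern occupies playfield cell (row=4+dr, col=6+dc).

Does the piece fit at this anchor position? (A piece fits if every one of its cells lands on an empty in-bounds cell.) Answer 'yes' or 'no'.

Answer: no

Derivation:
Check each piece cell at anchor (4, 6):
  offset (0,0) -> (4,6): occupied ('#') -> FAIL
  offset (0,1) -> (4,7): empty -> OK
  offset (0,2) -> (4,8): empty -> OK
  offset (0,3) -> (4,9): empty -> OK
All cells valid: no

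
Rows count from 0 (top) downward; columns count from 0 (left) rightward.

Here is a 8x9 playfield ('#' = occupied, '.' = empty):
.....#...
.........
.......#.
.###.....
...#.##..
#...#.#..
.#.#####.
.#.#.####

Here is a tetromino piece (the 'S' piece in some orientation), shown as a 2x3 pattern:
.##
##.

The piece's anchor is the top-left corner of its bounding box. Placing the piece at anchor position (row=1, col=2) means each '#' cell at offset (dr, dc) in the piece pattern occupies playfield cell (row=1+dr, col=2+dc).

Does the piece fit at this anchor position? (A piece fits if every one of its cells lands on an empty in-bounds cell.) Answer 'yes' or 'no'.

Check each piece cell at anchor (1, 2):
  offset (0,1) -> (1,3): empty -> OK
  offset (0,2) -> (1,4): empty -> OK
  offset (1,0) -> (2,2): empty -> OK
  offset (1,1) -> (2,3): empty -> OK
All cells valid: yes

Answer: yes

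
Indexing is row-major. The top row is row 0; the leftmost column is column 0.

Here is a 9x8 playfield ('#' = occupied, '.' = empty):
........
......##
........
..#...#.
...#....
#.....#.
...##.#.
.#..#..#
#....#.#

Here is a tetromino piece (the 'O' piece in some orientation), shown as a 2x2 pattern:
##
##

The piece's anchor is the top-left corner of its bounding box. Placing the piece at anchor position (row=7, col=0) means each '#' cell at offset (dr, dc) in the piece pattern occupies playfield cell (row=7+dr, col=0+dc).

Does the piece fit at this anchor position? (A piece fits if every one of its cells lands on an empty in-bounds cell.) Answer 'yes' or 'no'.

Check each piece cell at anchor (7, 0):
  offset (0,0) -> (7,0): empty -> OK
  offset (0,1) -> (7,1): occupied ('#') -> FAIL
  offset (1,0) -> (8,0): occupied ('#') -> FAIL
  offset (1,1) -> (8,1): empty -> OK
All cells valid: no

Answer: no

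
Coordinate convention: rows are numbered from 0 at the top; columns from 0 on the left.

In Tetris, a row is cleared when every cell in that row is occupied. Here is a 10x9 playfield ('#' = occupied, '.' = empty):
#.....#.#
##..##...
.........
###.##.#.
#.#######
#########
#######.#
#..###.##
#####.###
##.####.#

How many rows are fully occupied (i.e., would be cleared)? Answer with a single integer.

Check each row:
  row 0: 6 empty cells -> not full
  row 1: 5 empty cells -> not full
  row 2: 9 empty cells -> not full
  row 3: 3 empty cells -> not full
  row 4: 1 empty cell -> not full
  row 5: 0 empty cells -> FULL (clear)
  row 6: 1 empty cell -> not full
  row 7: 3 empty cells -> not full
  row 8: 1 empty cell -> not full
  row 9: 2 empty cells -> not full
Total rows cleared: 1

Answer: 1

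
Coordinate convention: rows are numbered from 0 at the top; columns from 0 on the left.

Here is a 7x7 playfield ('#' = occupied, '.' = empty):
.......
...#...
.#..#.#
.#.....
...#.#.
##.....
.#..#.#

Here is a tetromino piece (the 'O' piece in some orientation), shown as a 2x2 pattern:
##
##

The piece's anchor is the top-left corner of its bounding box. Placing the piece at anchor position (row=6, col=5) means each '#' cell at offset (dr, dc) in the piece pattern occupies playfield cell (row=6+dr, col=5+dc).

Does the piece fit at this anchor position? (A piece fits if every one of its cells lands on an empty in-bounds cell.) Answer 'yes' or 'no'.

Check each piece cell at anchor (6, 5):
  offset (0,0) -> (6,5): empty -> OK
  offset (0,1) -> (6,6): occupied ('#') -> FAIL
  offset (1,0) -> (7,5): out of bounds -> FAIL
  offset (1,1) -> (7,6): out of bounds -> FAIL
All cells valid: no

Answer: no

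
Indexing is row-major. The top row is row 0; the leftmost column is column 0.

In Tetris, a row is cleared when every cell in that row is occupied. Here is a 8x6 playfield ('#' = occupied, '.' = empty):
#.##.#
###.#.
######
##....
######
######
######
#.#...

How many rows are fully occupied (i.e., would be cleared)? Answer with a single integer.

Answer: 4

Derivation:
Check each row:
  row 0: 2 empty cells -> not full
  row 1: 2 empty cells -> not full
  row 2: 0 empty cells -> FULL (clear)
  row 3: 4 empty cells -> not full
  row 4: 0 empty cells -> FULL (clear)
  row 5: 0 empty cells -> FULL (clear)
  row 6: 0 empty cells -> FULL (clear)
  row 7: 4 empty cells -> not full
Total rows cleared: 4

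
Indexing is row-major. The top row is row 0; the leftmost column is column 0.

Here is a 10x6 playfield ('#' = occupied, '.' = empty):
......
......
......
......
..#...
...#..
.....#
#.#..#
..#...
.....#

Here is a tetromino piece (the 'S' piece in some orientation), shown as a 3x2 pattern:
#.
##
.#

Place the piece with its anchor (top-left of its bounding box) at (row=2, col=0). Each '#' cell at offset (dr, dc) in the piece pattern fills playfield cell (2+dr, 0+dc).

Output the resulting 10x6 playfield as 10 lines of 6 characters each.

Fill (2+0,0+0) = (2,0)
Fill (2+1,0+0) = (3,0)
Fill (2+1,0+1) = (3,1)
Fill (2+2,0+1) = (4,1)

Answer: ......
......
#.....
##....
.##...
...#..
.....#
#.#..#
..#...
.....#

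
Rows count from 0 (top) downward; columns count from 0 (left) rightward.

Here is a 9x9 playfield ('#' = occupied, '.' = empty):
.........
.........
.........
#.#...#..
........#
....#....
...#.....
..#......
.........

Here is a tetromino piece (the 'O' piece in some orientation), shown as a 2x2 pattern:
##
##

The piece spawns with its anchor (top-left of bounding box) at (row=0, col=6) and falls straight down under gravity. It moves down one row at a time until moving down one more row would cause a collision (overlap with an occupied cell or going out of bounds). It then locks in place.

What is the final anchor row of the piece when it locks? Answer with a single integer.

Spawn at (row=0, col=6). Try each row:
  row 0: fits
  row 1: fits
  row 2: blocked -> lock at row 1

Answer: 1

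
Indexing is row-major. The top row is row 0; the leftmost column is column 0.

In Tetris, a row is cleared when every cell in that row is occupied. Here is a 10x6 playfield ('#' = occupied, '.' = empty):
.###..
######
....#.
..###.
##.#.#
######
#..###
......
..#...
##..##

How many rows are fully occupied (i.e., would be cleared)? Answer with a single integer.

Check each row:
  row 0: 3 empty cells -> not full
  row 1: 0 empty cells -> FULL (clear)
  row 2: 5 empty cells -> not full
  row 3: 3 empty cells -> not full
  row 4: 2 empty cells -> not full
  row 5: 0 empty cells -> FULL (clear)
  row 6: 2 empty cells -> not full
  row 7: 6 empty cells -> not full
  row 8: 5 empty cells -> not full
  row 9: 2 empty cells -> not full
Total rows cleared: 2

Answer: 2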